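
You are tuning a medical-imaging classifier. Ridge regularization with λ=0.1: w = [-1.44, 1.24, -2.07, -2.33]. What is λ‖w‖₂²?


‖w‖₂² = (-1.44)² + (1.24)² + (-2.07)² + (-2.33)²
     = 2.0736 + 1.5376 + 4.2849 + 5.4289
     = 13.325
λ·‖w‖₂² = 0.1·13.325 = 1.3325

1.3325


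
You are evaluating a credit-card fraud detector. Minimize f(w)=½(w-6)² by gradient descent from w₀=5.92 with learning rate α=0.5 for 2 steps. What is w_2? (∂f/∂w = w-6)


step 1: grad = 5.92-6 = -0.08; w = 5.92 - 0.5·(-0.08) = 5.96
step 2: grad = 5.96-6 = -0.04; w = 5.96 - 0.5·(-0.04) = 5.98

5.98


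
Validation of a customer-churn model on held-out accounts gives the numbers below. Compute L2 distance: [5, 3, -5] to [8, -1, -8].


d = √((5-8)² + (3+ 1)² + (-5+ 8)²)
  = √(9 + 16 + 9)
  = √34 = 5.831

5.831


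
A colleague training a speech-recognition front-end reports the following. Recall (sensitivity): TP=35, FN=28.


Recall = TP/(TP+FN)
= 35/(35+28)
= 35/63 = 55.56%

55.56%


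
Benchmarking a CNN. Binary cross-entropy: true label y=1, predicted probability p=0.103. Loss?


BCE = -[y·ln(p) + (1-y)·ln(1-p)]
= -1·ln(0.103) - 0
= -ln(0.103) = 2.273

2.273


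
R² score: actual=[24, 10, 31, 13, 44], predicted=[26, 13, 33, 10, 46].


ȳ = 24.4
SS_res = Σ(y-ŷ)² = 30
SS_tot = Σ(y-ȳ)² = 765.2
R² = 1 - SS_res/SS_tot = 1 - 0.0392 = 0.9608

0.9608


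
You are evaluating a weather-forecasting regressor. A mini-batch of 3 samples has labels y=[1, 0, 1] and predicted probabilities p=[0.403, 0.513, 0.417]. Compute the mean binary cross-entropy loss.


L[0] = -ln(0.403) = 0.9088
L[1] = -ln(1-0.513) = -ln(0.487) = 0.7195
L[2] = -ln(0.417) = 0.8747
mean = (0.9088 + 0.7195 + 0.8747)/3 = 0.8343

0.8343


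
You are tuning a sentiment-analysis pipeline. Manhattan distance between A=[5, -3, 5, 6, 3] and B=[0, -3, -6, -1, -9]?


d = |5-0| + |-3+ 3| + |5+ 6| + |6+ 1| + |3+ 9|
  = 5 + 0 + 11 + 7 + 12
  = 35

35


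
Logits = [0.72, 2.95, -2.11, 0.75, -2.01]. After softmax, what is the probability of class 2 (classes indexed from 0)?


Exponentials: e^0.72=2.0544, e^2.95=19.106, e^-2.11=0.1212, e^0.75=2.117, e^-2.01=0.134
Sum = 23.5326
Softmax = [0.0873, 0.8119, 0.0052, 0.09, 0.0057]
p[2] = 0.1212/23.5326 = 0.0052

0.0052


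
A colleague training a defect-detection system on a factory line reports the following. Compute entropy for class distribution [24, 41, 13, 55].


Probabilities: [24/133, 41/133, 13/133, 55/133] ≈ [0.1805, 0.3083, 0.0977, 0.4135]
H = -((24/133)·log₂(24/133) + (41/133)·log₂(41/133) + (13/133)·log₂(13/133) + (55/133)·log₂(55/133))
  = 1.8239 bits

1.8239 bits


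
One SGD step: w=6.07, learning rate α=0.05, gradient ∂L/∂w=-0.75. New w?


w_new = w - α·∇
= 6.07 - 0.05·-0.75
= 6.07 + 0.0375
= 6.1075

6.1075


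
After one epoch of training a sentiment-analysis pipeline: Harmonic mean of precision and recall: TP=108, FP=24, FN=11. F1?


Precision = 108/132 = 0.8182
Recall = 108/119 = 0.9076
F1 = 2·P·R/(P+R) = 2·TP/(2·TP+FP+FN) = 216/(216+24+11) = 216/251 = 0.8606

0.8606


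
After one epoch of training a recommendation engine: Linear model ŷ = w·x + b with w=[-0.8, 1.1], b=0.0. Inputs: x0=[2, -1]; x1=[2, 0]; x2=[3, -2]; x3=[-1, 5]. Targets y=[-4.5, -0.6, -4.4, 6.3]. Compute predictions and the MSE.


ŷ0 = (-0.8)·(2) + (1.1)·(-1) + 0.0 = -2.7
ŷ1 = (-0.8)·(2) + (1.1)·(0) + 0.0 = -1.6
ŷ2 = (-0.8)·(3) + (1.1)·(-2) + 0.0 = -4.6
ŷ3 = (-0.8)·(-1) + (1.1)·(5) + 0.0 = 6.3
errors² = [3.24, 1.0, 0.04, 0.0]
MSE = 4.2800/4 = 1.07

1.07


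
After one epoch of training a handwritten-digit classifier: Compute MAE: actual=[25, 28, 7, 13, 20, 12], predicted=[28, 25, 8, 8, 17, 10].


Absolute errors: |25-28|=3, |28-25|=3, |7-8|=1, |13-8|=5, |20-17|=3, |12-10|=2
Sum = 17
MAE = 17/6 = 17/6

17/6


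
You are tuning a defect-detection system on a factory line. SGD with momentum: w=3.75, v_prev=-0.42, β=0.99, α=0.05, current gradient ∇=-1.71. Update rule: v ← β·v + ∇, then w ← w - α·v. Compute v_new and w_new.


v_new = 0.99·-0.42 - 1.71 = -0.4158 - 1.71 = -2.1258
w_new = 3.75 - 0.05·-2.1258 = 3.75 + 0.10629 = 3.85629

v_new=-2.1258, w_new=3.85629


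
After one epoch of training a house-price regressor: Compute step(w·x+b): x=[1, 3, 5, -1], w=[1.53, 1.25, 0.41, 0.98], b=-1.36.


z = (1)·(1.53) + (3)·(1.25) + (5)·(0.41) + (-1)·(0.98) - 1.36
  = 4.99
step(z) = 1 (z≥0)

1


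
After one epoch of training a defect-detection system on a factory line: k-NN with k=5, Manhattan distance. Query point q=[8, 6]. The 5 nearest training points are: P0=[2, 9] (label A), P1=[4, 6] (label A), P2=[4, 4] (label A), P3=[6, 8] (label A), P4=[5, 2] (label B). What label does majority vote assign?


d(q,P0) = 9  (label A)
d(q,P1) = 4  (label A)
d(q,P2) = 6  (label A)
d(q,P3) = 4  (label A)
d(q,P4) = 7  (label B)
Votes: A=4, B=1
Majority → A

A


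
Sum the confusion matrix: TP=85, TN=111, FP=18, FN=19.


Total = TP + TN + FP + FN
= 85 + 111 + 18 + 19
= 233
(Predicted positive: 103, predicted negative: 130)

233


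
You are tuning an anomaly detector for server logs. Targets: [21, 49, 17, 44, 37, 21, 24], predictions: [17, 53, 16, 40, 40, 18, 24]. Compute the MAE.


Absolute errors: |21-17|=4, |49-53|=4, |17-16|=1, |44-40|=4, |37-40|=3, |21-18|=3, |24-24|=0
Sum = 19
MAE = 19/7 = 19/7

19/7


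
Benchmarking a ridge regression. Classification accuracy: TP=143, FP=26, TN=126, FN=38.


Accuracy = (TP+TN)/(TP+TN+FP+FN)
= (143+126)/(333)
= 269/333 = 80.78%

80.78%


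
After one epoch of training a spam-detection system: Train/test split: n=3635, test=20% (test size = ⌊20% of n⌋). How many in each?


Test = ⌊3635·20/100⌋ = 727
Train = 3635 - 727 = 2908

Train: 2908, Test: 727


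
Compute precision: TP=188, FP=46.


Precision = TP/(TP+FP)
= 188/(188+46)
= 188/234 = 80.34%

80.34%


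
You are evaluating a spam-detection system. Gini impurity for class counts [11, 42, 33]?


Probabilities: [11/86, 42/86, 33/86] ≈ [0.1279, 0.4884, 0.3837]
Σpᵢ² = (121 + 1764 + 1089)/86² = 2974/7396
Gini = 1 - Σpᵢ² = 1 - 2974/7396 = 0.5979

0.5979


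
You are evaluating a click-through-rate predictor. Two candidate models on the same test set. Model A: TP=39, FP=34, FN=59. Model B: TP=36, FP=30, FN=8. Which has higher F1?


Model A: P=39/73=0.5342, R=39/98=0.398, F1=2PR/(P+R)=2TP/(2TP+FP+FN)=78/171=0.4561
Model B: P=36/66=0.5455, R=36/44=0.8182, F1=2PR/(P+R)=2TP/(2TP+FP+FN)=72/110=0.6545
0.4561 < 0.6545 → Model B

Model B


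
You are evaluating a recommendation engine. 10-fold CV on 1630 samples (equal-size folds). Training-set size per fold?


Fold size = 1630/10 = 163
Training per fold = 1630 - 163 = 1467

1467


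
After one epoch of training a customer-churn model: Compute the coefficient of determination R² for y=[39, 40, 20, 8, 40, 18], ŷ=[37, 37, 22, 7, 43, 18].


ȳ = 27.5
SS_res = Σ(y-ŷ)² = 27
SS_tot = Σ(y-ȳ)² = 971.5
R² = 1 - SS_res/SS_tot = 1 - 0.0278 = 0.9722

0.9722


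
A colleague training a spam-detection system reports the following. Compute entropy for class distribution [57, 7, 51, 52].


Probabilities: [57/167, 7/167, 51/167, 52/167] ≈ [0.3413, 0.0419, 0.3054, 0.3114]
H = -((57/167)·log₂(57/167) + (7/167)·log₂(7/167) + (51/167)·log₂(51/167) + (52/167)·log₂(52/167))
  = 1.7679 bits

1.7679 bits


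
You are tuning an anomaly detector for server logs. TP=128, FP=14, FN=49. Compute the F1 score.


Precision = 128/142 = 0.9014
Recall = 128/177 = 0.7232
F1 = 2·P·R/(P+R) = 2·TP/(2·TP+FP+FN) = 256/(256+14+49) = 256/319 = 0.8025

0.8025


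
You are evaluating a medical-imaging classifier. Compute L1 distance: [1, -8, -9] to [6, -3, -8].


d = |1-6| + |-8+ 3| + |-9+ 8|
  = 5 + 5 + 1
  = 11

11


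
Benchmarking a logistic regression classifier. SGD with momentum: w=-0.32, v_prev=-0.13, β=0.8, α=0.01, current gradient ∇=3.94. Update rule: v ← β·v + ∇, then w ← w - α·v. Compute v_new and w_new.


v_new = 0.8·-0.13 + 3.94 = -0.104 + 3.94 = 3.836
w_new = -0.32 - 0.01·3.836 = -0.32 - 0.03836 = -0.35836

v_new=3.836, w_new=-0.35836


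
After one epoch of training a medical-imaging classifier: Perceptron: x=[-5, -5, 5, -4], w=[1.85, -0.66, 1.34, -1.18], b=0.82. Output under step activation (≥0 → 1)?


z = (-5)·(1.85) + (-5)·(-0.66) + (5)·(1.34) + (-4)·(-1.18) + 0.82
  = 6.29
step(z) = 1 (z≥0)

1


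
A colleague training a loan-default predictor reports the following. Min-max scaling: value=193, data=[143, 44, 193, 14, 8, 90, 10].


min=8, max=193
(193-8)/(193-8) = 185/185 = 1.0

1.0


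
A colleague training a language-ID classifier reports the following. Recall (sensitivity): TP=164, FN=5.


Recall = TP/(TP+FN)
= 164/(164+5)
= 164/169 = 97.04%

97.04%


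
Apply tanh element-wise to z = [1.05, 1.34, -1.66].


tanh(1.05) = 0.7818
tanh(1.34) = 0.8717
tanh(-1.66) = -0.9302
result = [0.7818, 0.8717, -0.9302]

[0.7818, 0.8717, -0.9302]


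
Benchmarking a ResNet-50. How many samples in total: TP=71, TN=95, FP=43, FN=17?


Total = TP + TN + FP + FN
= 71 + 95 + 43 + 17
= 226
(Predicted positive: 114, predicted negative: 112)

226


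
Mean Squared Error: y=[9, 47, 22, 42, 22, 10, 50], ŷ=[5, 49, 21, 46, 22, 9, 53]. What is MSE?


Squared errors: (9-5)²=16, (47-49)²=4, (22-21)²=1, (42-46)²=16, (22-22)²=0, (10-9)²=1, (50-53)²=9
Sum = 47
MSE = 47/7 = 47/7

47/7


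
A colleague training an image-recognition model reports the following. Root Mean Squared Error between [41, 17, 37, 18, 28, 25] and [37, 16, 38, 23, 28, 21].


MSE = 59/6 = 9.8333
RMSE = √(59/6) = 3.1358

3.1358


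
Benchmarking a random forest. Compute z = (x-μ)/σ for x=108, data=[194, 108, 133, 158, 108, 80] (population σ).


μ = 130.1667, σ = 37.3203
z = (108 - 130.1667)/37.3203 = -0.594

-0.594


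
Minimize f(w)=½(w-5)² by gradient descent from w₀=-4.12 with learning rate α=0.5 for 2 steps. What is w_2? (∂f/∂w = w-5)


step 1: grad = -4.12-5 = -9.12; w = -4.12 - 0.5·(-9.12) = 0.44
step 2: grad = 0.44-5 = -4.56; w = 0.44 - 0.5·(-4.56) = 2.72

2.72


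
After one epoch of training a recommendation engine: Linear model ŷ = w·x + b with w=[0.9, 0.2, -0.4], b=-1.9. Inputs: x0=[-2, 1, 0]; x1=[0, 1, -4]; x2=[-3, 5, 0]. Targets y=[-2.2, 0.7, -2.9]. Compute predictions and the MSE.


ŷ0 = (0.9)·(-2) + (0.2)·(1) + (-0.4)·(0) - 1.9 = -3.5
ŷ1 = (0.9)·(0) + (0.2)·(1) + (-0.4)·(-4) - 1.9 = -0.1
ŷ2 = (0.9)·(-3) + (0.2)·(5) + (-0.4)·(0) - 1.9 = -3.6
errors² = [1.69, 0.64, 0.49]
MSE = 2.8200/3 = 0.94

0.94


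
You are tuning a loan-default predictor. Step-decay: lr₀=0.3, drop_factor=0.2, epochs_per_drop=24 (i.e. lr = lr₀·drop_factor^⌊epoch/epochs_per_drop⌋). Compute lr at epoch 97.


n_drops = ⌊97/24⌋ = 4
lr = 0.3·0.2^4 = 0.3·0.0016 = 0.00048

0.00048


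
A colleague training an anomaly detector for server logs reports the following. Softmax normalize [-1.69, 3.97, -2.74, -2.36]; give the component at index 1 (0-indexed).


Exponentials: e^-1.69=0.1845, e^3.97=52.9845, e^-2.74=0.0646, e^-2.36=0.0944
Sum = 53.328
Softmax = [0.0035, 0.9936, 0.0012, 0.0018]
p[1] = 52.9845/53.328 = 0.9936

0.9936


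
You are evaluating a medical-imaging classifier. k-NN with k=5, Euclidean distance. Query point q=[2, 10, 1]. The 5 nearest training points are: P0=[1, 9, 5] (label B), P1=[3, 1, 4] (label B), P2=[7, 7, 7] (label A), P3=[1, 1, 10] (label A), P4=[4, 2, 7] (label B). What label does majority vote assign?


d(q,P0) = 4.2426  (label B)
d(q,P1) = 9.5394  (label B)
d(q,P2) = 8.3666  (label A)
d(q,P3) = 12.7671  (label A)
d(q,P4) = 10.198  (label B)
Votes: A=2, B=3
Majority → B

B


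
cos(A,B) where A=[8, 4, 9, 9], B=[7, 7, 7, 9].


A·B = 8·7 + 4·7 + 9·7 + 9·9 = 228
‖A‖ = √242 = 15.5563, ‖B‖ = √228 = 15.0997
cos = 228/(√242·√228) = 228/√55176 = 0.9706

0.9706


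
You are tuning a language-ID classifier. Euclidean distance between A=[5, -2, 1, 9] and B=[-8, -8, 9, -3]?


d = √((5+ 8)² + (-2+ 8)² + (1-9)² + (9+ 3)²)
  = √(169 + 36 + 64 + 144)
  = √413 = 20.3224

20.3224


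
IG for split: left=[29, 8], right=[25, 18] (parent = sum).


Parent = [54, 26], H_parent = 0.9097
H_left = 0.7532 (n=37), H_right = 0.9808 (n=43)
H_children = (37/80)·0.7532 + (43/80)·0.9808 = 0.8755
IG = 0.9097 - 0.8755 = 0.0342

0.0342


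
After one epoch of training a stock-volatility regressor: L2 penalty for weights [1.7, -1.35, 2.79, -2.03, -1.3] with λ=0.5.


‖w‖₂² = (1.7)² + (-1.35)² + (2.79)² + (-2.03)² + (-1.3)²
     = 2.89 + 1.8225 + 7.7841 + 4.1209 + 1.69
     = 18.3075
λ·‖w‖₂² = 0.5·18.3075 = 9.15375

9.15375


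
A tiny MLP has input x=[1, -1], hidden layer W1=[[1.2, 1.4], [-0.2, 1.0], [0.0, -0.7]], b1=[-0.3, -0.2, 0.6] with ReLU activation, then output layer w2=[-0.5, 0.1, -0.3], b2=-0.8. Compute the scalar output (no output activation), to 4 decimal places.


z1[0] = (1.2)·(1) + (1.4)·(-1) - 0.3 = -0.5
z1[1] = (-0.2)·(1) + (1.0)·(-1) - 0.2 = -1.4
z1[2] = (0.0)·(1) + (-0.7)·(-1) + 0.6 = 1.3
h = ReLU(z1) = [0.0, 0.0, 1.3]
output = (-0.5)·(0.0) + (0.1)·(0.0) + (-0.3)·(1.3) - 0.8 = -1.19

-1.19


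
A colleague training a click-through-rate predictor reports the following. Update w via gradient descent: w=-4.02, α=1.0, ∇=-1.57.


w_new = w - α·∇
= -4.02 - 1.0·-1.57
= -4.02 + 1.57
= -2.45

-2.45


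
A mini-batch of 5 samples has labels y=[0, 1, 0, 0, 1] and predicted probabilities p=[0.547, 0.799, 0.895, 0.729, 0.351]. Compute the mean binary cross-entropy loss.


L[0] = -ln(1-0.547) = -ln(0.453) = 0.7919
L[1] = -ln(0.799) = 0.2244
L[2] = -ln(1-0.895) = -ln(0.105) = 2.2538
L[3] = -ln(1-0.729) = -ln(0.271) = 1.3056
L[4] = -ln(0.351) = 1.047
mean = (0.7919 + 0.2244 + 2.2538 + 1.3056 + 1.047)/5 = 1.1245

1.1245


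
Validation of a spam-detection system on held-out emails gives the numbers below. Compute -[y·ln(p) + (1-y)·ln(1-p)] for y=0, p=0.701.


BCE = -[y·ln(p) + (1-y)·ln(1-p)]
= -0 - 1·ln(1-0.701)
= -ln(0.299) = 1.2073

1.2073


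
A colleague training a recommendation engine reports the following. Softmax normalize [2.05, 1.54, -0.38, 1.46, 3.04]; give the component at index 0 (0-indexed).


Exponentials: e^2.05=7.7679, e^1.54=4.6646, e^-0.38=0.6839, e^1.46=4.306, e^3.04=20.9052
Sum = 38.3276
Softmax = [0.2027, 0.1217, 0.0178, 0.1123, 0.5454]
p[0] = 7.7679/38.3276 = 0.2027

0.2027


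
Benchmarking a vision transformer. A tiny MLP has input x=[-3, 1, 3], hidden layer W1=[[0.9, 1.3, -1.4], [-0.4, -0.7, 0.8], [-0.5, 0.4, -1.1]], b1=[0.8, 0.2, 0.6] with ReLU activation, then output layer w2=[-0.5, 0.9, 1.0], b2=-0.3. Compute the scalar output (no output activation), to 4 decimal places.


z1[0] = (0.9)·(-3) + (1.3)·(1) + (-1.4)·(3) + 0.8 = -4.8
z1[1] = (-0.4)·(-3) + (-0.7)·(1) + (0.8)·(3) + 0.2 = 3.1
z1[2] = (-0.5)·(-3) + (0.4)·(1) + (-1.1)·(3) + 0.6 = -0.8
h = ReLU(z1) = [0.0, 3.1, 0.0]
output = (-0.5)·(0.0) + (0.9)·(3.1) + (1.0)·(0.0) - 0.3 = 2.49

2.49


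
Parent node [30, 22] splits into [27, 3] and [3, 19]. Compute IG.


Parent = [30, 22], H_parent = 0.9829
H_left = 0.469 (n=30), H_right = 0.5746 (n=22)
H_children = (30/52)·0.469 + (22/52)·0.5746 = 0.5137
IG = 0.9829 - 0.5137 = 0.4692

0.4692


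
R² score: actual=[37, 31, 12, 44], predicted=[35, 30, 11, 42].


ȳ = 31
SS_res = Σ(y-ŷ)² = 10
SS_tot = Σ(y-ȳ)² = 566
R² = 1 - SS_res/SS_tot = 1 - 0.0177 = 0.9823

0.9823


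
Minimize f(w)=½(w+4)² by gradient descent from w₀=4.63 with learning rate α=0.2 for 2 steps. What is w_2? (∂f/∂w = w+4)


step 1: grad = 4.63+4 = 8.63; w = 4.63 - 0.2·(8.63) = 2.904
step 2: grad = 2.904+4 = 6.904; w = 2.904 - 0.2·(6.904) = 1.5232

1.5232


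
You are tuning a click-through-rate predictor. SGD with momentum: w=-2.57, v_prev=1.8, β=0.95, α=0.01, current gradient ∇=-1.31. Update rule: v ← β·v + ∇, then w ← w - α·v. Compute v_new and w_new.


v_new = 0.95·1.8 - 1.31 = 1.71 - 1.31 = 0.4
w_new = -2.57 - 0.01·0.4 = -2.57 - 0.004 = -2.574

v_new=0.4, w_new=-2.574


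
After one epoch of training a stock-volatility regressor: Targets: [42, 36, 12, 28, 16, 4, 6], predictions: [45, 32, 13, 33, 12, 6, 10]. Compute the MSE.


Squared errors: (42-45)²=9, (36-32)²=16, (12-13)²=1, (28-33)²=25, (16-12)²=16, (4-6)²=4, (6-10)²=16
Sum = 87
MSE = 87/7 = 87/7

87/7


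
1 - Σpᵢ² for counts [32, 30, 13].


Probabilities: [32/75, 30/75, 13/75] ≈ [0.4267, 0.4, 0.1733]
Σpᵢ² = (1024 + 900 + 169)/75² = 2093/5625
Gini = 1 - Σpᵢ² = 1 - 2093/5625 = 0.6279

0.6279


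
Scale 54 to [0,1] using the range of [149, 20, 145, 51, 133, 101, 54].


min=20, max=149
(54-20)/(149-20) = 34/129 = 0.2636

0.2636


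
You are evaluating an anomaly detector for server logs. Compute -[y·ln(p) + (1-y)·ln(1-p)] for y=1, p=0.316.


BCE = -[y·ln(p) + (1-y)·ln(1-p)]
= -1·ln(0.316) - 0
= -ln(0.316) = 1.152

1.152


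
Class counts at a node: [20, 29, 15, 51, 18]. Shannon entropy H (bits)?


Probabilities: [20/133, 29/133, 15/133, 51/133, 18/133] ≈ [0.1504, 0.218, 0.1128, 0.3835, 0.1353]
H = -((20/133)·log₂(20/133) + (29/133)·log₂(29/133) + (15/133)·log₂(15/133) + (51/133)·log₂(51/133) + (18/133)·log₂(18/133))
  = 2.166 bits

2.166 bits


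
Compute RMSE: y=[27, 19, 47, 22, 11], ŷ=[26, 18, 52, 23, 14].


MSE = 37/5 = 7.4
RMSE = √(37/5) = 2.7203

2.7203


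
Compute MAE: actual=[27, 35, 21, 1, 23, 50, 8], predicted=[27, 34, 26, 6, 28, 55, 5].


Absolute errors: |27-27|=0, |35-34|=1, |21-26|=5, |1-6|=5, |23-28|=5, |50-55|=5, |8-5|=3
Sum = 24
MAE = 24/7 = 24/7

24/7


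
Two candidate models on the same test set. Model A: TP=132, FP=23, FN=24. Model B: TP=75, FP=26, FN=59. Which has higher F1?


Model A: P=132/155=0.8516, R=132/156=0.8462, F1=2PR/(P+R)=2TP/(2TP+FP+FN)=264/311=0.8489
Model B: P=75/101=0.7426, R=75/134=0.5597, F1=2PR/(P+R)=2TP/(2TP+FP+FN)=150/235=0.6383
0.8489 > 0.6383 → Model A

Model A


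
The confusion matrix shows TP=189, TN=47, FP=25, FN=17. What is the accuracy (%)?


Accuracy = (TP+TN)/(TP+TN+FP+FN)
= (189+47)/(278)
= 236/278 = 84.89%

84.89%


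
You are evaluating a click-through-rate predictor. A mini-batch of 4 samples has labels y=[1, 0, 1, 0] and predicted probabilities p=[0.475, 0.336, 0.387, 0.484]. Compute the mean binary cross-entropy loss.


L[0] = -ln(0.475) = 0.7444
L[1] = -ln(1-0.336) = -ln(0.664) = 0.4095
L[2] = -ln(0.387) = 0.9493
L[3] = -ln(1-0.484) = -ln(0.516) = 0.6616
mean = (0.7444 + 0.4095 + 0.9493 + 0.6616)/4 = 0.6912

0.6912


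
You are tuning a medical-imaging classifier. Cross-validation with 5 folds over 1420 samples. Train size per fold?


Fold size = 1420/5 = 284
Training per fold = 1420 - 284 = 1136

1136


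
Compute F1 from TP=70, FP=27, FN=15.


Precision = 70/97 = 0.7216
Recall = 70/85 = 0.8235
F1 = 2·P·R/(P+R) = 2·TP/(2·TP+FP+FN) = 140/(140+27+15) = 140/182 = 0.7692

0.7692


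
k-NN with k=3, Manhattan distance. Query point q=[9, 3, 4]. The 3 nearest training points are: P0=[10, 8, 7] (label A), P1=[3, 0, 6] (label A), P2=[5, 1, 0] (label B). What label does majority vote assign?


d(q,P0) = 9  (label A)
d(q,P1) = 11  (label A)
d(q,P2) = 10  (label B)
Votes: A=2, B=1
Majority → A

A


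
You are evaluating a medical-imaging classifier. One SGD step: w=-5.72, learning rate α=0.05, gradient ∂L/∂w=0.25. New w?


w_new = w - α·∇
= -5.72 - 0.05·0.25
= -5.72 - 0.0125
= -5.7325

-5.7325


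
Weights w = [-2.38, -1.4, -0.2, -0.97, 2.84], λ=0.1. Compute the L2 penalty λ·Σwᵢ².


‖w‖₂² = (-2.38)² + (-1.4)² + (-0.2)² + (-0.97)² + (2.84)²
     = 5.6644 + 1.96 + 0.04 + 0.9409 + 8.0656
     = 16.6709
λ·‖w‖₂² = 0.1·16.6709 = 1.66709

1.66709


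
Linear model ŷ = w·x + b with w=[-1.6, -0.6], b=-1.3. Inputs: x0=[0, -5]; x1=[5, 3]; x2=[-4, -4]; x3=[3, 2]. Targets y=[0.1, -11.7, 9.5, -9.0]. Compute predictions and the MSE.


ŷ0 = (-1.6)·(0) + (-0.6)·(-5) - 1.3 = 1.7
ŷ1 = (-1.6)·(5) + (-0.6)·(3) - 1.3 = -11.1
ŷ2 = (-1.6)·(-4) + (-0.6)·(-4) - 1.3 = 7.5
ŷ3 = (-1.6)·(3) + (-0.6)·(2) - 1.3 = -7.3
errors² = [2.56, 0.36, 4.0, 2.89]
MSE = 9.8100/4 = 2.4525

2.4525


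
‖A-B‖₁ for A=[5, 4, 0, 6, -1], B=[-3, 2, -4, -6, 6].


d = |5+ 3| + |4-2| + |0+ 4| + |6+ 6| + |-1-6|
  = 8 + 2 + 4 + 12 + 7
  = 33

33


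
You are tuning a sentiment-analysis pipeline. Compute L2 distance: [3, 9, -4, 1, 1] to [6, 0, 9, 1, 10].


d = √((3-6)² + (9-0)² + (-4-9)² + (1-1)² + (1-10)²)
  = √(9 + 81 + 169 + 0 + 81)
  = √340 = 18.4391

18.4391


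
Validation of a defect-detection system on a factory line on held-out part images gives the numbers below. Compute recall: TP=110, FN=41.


Recall = TP/(TP+FN)
= 110/(110+41)
= 110/151 = 72.85%

72.85%


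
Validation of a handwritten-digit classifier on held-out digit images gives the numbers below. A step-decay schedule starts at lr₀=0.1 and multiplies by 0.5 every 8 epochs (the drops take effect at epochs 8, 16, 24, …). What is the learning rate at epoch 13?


n_drops = ⌊13/8⌋ = 1
lr = 0.1·0.5^1 = 0.1·0.5 = 0.05

0.05


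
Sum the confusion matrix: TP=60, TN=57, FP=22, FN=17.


Total = TP + TN + FP + FN
= 60 + 57 + 22 + 17
= 156
(Predicted positive: 82, predicted negative: 74)

156


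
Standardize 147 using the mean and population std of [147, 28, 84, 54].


μ = 78.25, σ = 44.3643
z = (147 - 78.25)/44.3643 = 1.5497

1.5497


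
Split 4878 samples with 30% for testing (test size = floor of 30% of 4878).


Test = ⌊4878·30/100⌋ = 1463
Train = 4878 - 1463 = 3415

Train: 3415, Test: 1463


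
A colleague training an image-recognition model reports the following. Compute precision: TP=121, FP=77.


Precision = TP/(TP+FP)
= 121/(121+77)
= 121/198 = 61.11%

61.11%


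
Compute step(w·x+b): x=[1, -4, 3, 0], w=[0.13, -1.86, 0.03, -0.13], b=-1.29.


z = (1)·(0.13) + (-4)·(-1.86) + (3)·(0.03) + (0)·(-0.13) - 1.29
  = 6.37
step(z) = 1 (z≥0)

1


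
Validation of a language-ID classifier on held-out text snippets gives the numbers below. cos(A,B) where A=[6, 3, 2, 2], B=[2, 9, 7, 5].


A·B = 6·2 + 3·9 + 2·7 + 2·5 = 63
‖A‖ = √53 = 7.2801, ‖B‖ = √159 = 12.6095
cos = 63/(√53·√159) = 63/√8427 = 0.6863

0.6863


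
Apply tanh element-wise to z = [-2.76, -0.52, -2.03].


tanh(-2.76) = -0.992
tanh(-0.52) = -0.4777
tanh(-2.03) = -0.9661
result = [-0.992, -0.4777, -0.9661]

[-0.992, -0.4777, -0.9661]


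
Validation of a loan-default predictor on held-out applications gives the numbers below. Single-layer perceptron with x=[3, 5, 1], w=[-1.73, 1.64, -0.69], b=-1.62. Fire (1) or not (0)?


z = (3)·(-1.73) + (5)·(1.64) + (1)·(-0.69) - 1.62
  = 0.7
step(z) = 1 (z≥0)

1


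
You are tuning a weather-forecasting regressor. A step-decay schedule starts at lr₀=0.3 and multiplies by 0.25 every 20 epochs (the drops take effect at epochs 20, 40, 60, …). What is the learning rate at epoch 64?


n_drops = ⌊64/20⌋ = 3
lr = 0.3·0.25^3 = 0.3·0.015625 = 0.0046875

0.0046875


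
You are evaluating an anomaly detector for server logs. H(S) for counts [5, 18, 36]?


Probabilities: [5/59, 18/59, 36/59] ≈ [0.0847, 0.3051, 0.6102]
H = -((5/59)·log₂(5/59) + (18/59)·log₂(18/59) + (36/59)·log₂(36/59))
  = 1.2592 bits

1.2592 bits


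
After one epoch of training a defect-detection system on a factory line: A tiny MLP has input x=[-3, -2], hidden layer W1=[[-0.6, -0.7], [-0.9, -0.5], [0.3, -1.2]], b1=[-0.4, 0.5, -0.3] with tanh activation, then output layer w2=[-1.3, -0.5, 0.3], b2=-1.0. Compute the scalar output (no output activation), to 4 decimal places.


z1[0] = (-0.6)·(-3) + (-0.7)·(-2) - 0.4 = 2.8
z1[1] = (-0.9)·(-3) + (-0.5)·(-2) + 0.5 = 4.2
z1[2] = (0.3)·(-3) + (-1.2)·(-2) - 0.3 = 1.2
h = tanh(z1) = [0.9926, 0.9996, 0.8337]
output = (-1.3)·(0.9926) + (-0.5)·(0.9996) + (0.3)·(0.8337) - 1.0 = -2.5401

-2.5401


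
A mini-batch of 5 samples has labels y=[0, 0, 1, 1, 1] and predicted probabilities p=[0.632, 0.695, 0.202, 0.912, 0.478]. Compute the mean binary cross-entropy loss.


L[0] = -ln(1-0.632) = -ln(0.368) = 0.9997
L[1] = -ln(1-0.695) = -ln(0.305) = 1.1874
L[2] = -ln(0.202) = 1.5995
L[3] = -ln(0.912) = 0.0921
L[4] = -ln(0.478) = 0.7381
mean = (0.9997 + 1.1874 + 1.5995 + 0.0921 + 0.7381)/5 = 0.9234

0.9234


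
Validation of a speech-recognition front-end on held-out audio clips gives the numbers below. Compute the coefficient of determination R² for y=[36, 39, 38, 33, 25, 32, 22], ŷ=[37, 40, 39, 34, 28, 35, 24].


ȳ = 32.1429
SS_res = Σ(y-ŷ)² = 26
SS_tot = Σ(y-ȳ)² = 250.86
R² = 1 - SS_res/SS_tot = 1 - 0.1036 = 0.8964

0.8964


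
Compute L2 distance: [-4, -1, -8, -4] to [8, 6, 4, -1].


d = √((-4-8)² + (-1-6)² + (-8-4)² + (-4+ 1)²)
  = √(144 + 49 + 144 + 9)
  = √346 = 18.6011

18.6011


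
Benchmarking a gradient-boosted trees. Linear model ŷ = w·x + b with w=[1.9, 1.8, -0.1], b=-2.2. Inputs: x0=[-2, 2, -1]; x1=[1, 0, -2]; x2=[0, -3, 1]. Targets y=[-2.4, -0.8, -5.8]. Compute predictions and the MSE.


ŷ0 = (1.9)·(-2) + (1.8)·(2) + (-0.1)·(-1) - 2.2 = -2.3
ŷ1 = (1.9)·(1) + (1.8)·(0) + (-0.1)·(-2) - 2.2 = -0.1
ŷ2 = (1.9)·(0) + (1.8)·(-3) + (-0.1)·(1) - 2.2 = -7.7
errors² = [0.01, 0.49, 3.61]
MSE = 4.1100/3 = 1.37

1.37


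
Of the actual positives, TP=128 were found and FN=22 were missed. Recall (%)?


Recall = TP/(TP+FN)
= 128/(128+22)
= 128/150 = 85.33%

85.33%


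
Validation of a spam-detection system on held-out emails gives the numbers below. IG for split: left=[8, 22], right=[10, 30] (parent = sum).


Parent = [18, 52], H_parent = 0.8224
H_left = 0.8366 (n=30), H_right = 0.8113 (n=40)
H_children = (30/70)·0.8366 + (40/70)·0.8113 = 0.8221
IG = 0.8224 - 0.8221 = 0.0003

0.0003


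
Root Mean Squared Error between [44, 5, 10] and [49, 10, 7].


MSE = 59/3 = 19.6667
RMSE = √(59/3) = 4.4347

4.4347


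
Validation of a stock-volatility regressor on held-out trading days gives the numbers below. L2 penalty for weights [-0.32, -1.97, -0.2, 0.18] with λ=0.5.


‖w‖₂² = (-0.32)² + (-1.97)² + (-0.2)² + (0.18)²
     = 0.1024 + 3.8809 + 0.04 + 0.0324
     = 4.0557
λ·‖w‖₂² = 0.5·4.0557 = 2.02785

2.02785


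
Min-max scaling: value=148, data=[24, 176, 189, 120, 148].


min=24, max=189
(148-24)/(189-24) = 124/165 = 0.7515

0.7515


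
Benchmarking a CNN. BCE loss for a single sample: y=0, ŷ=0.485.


BCE = -[y·ln(p) + (1-y)·ln(1-p)]
= -0 - 1·ln(1-0.485)
= -ln(0.515) = 0.6636

0.6636


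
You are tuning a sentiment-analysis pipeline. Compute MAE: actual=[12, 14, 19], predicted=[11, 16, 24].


Absolute errors: |12-11|=1, |14-16|=2, |19-24|=5
Sum = 8
MAE = 8/3 = 8/3

8/3


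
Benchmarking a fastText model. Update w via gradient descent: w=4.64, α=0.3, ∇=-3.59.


w_new = w - α·∇
= 4.64 - 0.3·-3.59
= 4.64 + 1.077
= 5.717

5.717


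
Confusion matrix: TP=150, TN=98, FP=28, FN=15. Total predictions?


Total = TP + TN + FP + FN
= 150 + 98 + 28 + 15
= 291
(Predicted positive: 178, predicted negative: 113)

291


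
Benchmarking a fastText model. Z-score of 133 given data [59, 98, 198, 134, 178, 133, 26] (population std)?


μ = 118, σ = 57.1039
z = (133 - 118)/57.1039 = 0.2627

0.2627


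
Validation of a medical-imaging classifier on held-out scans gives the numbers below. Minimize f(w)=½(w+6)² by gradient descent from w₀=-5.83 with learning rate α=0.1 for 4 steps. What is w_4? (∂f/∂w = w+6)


step 1: grad = -5.83+6 = 0.17; w = -5.83 - 0.1·(0.17) = -5.847
step 2: grad = -5.847+6 = 0.153; w = -5.847 - 0.1·(0.153) = -5.8623
step 3: grad = -5.8623+6 = 0.1377; w = -5.8623 - 0.1·(0.1377) = -5.87607
step 4: grad = -5.87607+6 = 0.12393; w = -5.87607 - 0.1·(0.12393) = -5.888463

-5.888463


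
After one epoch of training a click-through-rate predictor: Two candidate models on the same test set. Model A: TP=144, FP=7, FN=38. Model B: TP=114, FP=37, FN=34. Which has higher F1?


Model A: P=144/151=0.9536, R=144/182=0.7912, F1=2PR/(P+R)=2TP/(2TP+FP+FN)=288/333=0.8649
Model B: P=114/151=0.755, R=114/148=0.7703, F1=2PR/(P+R)=2TP/(2TP+FP+FN)=228/299=0.7625
0.8649 > 0.7625 → Model A

Model A


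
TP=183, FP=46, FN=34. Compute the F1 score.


Precision = 183/229 = 0.7991
Recall = 183/217 = 0.8433
F1 = 2·P·R/(P+R) = 2·TP/(2·TP+FP+FN) = 366/(366+46+34) = 366/446 = 0.8206

0.8206


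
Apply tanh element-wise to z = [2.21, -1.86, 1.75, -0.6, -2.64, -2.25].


tanh(2.21) = 0.9762
tanh(-1.86) = -0.9527
tanh(1.75) = 0.9414
tanh(-0.6) = -0.537
tanh(-2.64) = -0.9899
tanh(-2.25) = -0.978
result = [0.9762, -0.9527, 0.9414, -0.537, -0.9899, -0.978]

[0.9762, -0.9527, 0.9414, -0.537, -0.9899, -0.978]


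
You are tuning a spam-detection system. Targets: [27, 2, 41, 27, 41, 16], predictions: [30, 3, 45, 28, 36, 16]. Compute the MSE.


Squared errors: (27-30)²=9, (2-3)²=1, (41-45)²=16, (27-28)²=1, (41-36)²=25, (16-16)²=0
Sum = 52
MSE = 52/6 = 26/3

26/3


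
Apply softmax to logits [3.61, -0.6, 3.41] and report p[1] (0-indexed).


Exponentials: e^3.61=36.9661, e^-0.6=0.5488, e^3.41=30.2652
Sum = 67.7801
Softmax = [0.5454, 0.0081, 0.4465]
p[1] = 0.5488/67.7801 = 0.0081

0.0081


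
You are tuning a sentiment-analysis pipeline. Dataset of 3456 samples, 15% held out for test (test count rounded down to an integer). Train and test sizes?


Test = ⌊3456·15/100⌋ = 518
Train = 3456 - 518 = 2938

Train: 2938, Test: 518


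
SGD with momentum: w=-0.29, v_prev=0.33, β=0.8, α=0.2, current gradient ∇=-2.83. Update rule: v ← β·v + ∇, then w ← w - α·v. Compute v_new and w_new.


v_new = 0.8·0.33 - 2.83 = 0.264 - 2.83 = -2.566
w_new = -0.29 - 0.2·-2.566 = -0.29 + 0.5132 = 0.2232

v_new=-2.566, w_new=0.2232


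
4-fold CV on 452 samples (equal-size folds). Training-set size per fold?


Fold size = 452/4 = 113
Training per fold = 452 - 113 = 339

339


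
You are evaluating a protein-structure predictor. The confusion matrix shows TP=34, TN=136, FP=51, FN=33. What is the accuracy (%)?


Accuracy = (TP+TN)/(TP+TN+FP+FN)
= (34+136)/(254)
= 170/254 = 66.93%

66.93%


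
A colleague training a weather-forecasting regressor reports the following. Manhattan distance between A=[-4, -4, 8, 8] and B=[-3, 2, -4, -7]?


d = |-4+ 3| + |-4-2| + |8+ 4| + |8+ 7|
  = 1 + 6 + 12 + 15
  = 34

34


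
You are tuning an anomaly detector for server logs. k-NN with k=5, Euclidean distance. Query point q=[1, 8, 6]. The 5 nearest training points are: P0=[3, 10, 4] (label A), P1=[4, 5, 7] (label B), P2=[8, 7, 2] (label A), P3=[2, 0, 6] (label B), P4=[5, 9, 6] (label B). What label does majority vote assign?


d(q,P0) = 3.4641  (label A)
d(q,P1) = 4.3589  (label B)
d(q,P2) = 8.124  (label A)
d(q,P3) = 8.0623  (label B)
d(q,P4) = 4.1231  (label B)
Votes: A=2, B=3
Majority → B

B


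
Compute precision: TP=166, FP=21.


Precision = TP/(TP+FP)
= 166/(166+21)
= 166/187 = 88.77%

88.77%


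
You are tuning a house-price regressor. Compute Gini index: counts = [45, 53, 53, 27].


Probabilities: [45/178, 53/178, 53/178, 27/178] ≈ [0.2528, 0.2978, 0.2978, 0.1517]
Σpᵢ² = (2025 + 2809 + 2809 + 729)/178² = 8372/31684
Gini = 1 - Σpᵢ² = 1 - 8372/31684 = 0.7358

0.7358


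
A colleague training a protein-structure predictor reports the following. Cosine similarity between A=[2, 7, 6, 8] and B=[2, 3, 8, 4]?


A·B = 2·2 + 7·3 + 6·8 + 8·4 = 105
‖A‖ = √153 = 12.3693, ‖B‖ = √93 = 9.6437
cos = 105/(√153·√93) = 105/√14229 = 0.8802

0.8802


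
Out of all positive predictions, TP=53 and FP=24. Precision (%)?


Precision = TP/(TP+FP)
= 53/(53+24)
= 53/77 = 68.83%

68.83%


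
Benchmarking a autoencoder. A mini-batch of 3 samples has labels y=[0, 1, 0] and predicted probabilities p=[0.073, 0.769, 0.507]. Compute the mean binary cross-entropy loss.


L[0] = -ln(1-0.073) = -ln(0.927) = 0.0758
L[1] = -ln(0.769) = 0.2627
L[2] = -ln(1-0.507) = -ln(0.493) = 0.7072
mean = (0.0758 + 0.2627 + 0.7072)/3 = 0.3486

0.3486


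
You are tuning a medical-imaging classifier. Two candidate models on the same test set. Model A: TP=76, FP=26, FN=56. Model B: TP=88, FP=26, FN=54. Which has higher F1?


Model A: P=76/102=0.7451, R=76/132=0.5758, F1=2PR/(P+R)=2TP/(2TP+FP+FN)=152/234=0.6496
Model B: P=88/114=0.7719, R=88/142=0.6197, F1=2PR/(P+R)=2TP/(2TP+FP+FN)=176/256=0.6875
0.6496 < 0.6875 → Model B

Model B


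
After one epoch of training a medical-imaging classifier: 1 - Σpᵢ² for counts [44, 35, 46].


Probabilities: [44/125, 35/125, 46/125] ≈ [0.352, 0.28, 0.368]
Σpᵢ² = (1936 + 1225 + 2116)/125² = 5277/15625
Gini = 1 - Σpᵢ² = 1 - 5277/15625 = 0.6623

0.6623


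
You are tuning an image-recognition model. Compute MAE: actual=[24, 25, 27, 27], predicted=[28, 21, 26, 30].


Absolute errors: |24-28|=4, |25-21|=4, |27-26|=1, |27-30|=3
Sum = 12
MAE = 12/4 = 3

3


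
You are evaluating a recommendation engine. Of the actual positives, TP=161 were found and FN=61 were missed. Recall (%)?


Recall = TP/(TP+FN)
= 161/(161+61)
= 161/222 = 72.52%

72.52%


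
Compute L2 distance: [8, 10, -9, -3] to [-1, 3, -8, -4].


d = √((8+ 1)² + (10-3)² + (-9+ 8)² + (-3+ 4)²)
  = √(81 + 49 + 1 + 1)
  = √132 = 11.4891

11.4891


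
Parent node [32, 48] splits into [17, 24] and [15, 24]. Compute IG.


Parent = [32, 48], H_parent = 0.971
H_left = 0.9789 (n=41), H_right = 0.9612 (n=39)
H_children = (41/80)·0.9789 + (39/80)·0.9612 = 0.9703
IG = 0.971 - 0.9703 = 0.0007

0.0007


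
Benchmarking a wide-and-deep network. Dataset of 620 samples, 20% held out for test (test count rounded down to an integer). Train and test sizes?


Test = ⌊620·20/100⌋ = 124
Train = 620 - 124 = 496

Train: 496, Test: 124


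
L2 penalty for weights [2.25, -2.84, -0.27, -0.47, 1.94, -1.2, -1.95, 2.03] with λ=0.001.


‖w‖₂² = (2.25)² + (-2.84)² + (-0.27)² + (-0.47)² + (1.94)² + (-1.2)² + (-1.95)² + (2.03)²
     = 5.0625 + 8.0656 + 0.0729 + 0.2209 + 3.7636 + 1.44 + 3.8025 + 4.1209
     = 26.5489
λ·‖w‖₂² = 0.001·26.5489 = 0.026549

0.026549


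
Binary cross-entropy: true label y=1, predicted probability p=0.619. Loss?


BCE = -[y·ln(p) + (1-y)·ln(1-p)]
= -1·ln(0.619) - 0
= -ln(0.619) = 0.4797

0.4797


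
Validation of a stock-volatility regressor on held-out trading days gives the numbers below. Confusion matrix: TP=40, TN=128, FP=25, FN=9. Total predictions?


Total = TP + TN + FP + FN
= 40 + 128 + 25 + 9
= 202
(Predicted positive: 65, predicted negative: 137)

202


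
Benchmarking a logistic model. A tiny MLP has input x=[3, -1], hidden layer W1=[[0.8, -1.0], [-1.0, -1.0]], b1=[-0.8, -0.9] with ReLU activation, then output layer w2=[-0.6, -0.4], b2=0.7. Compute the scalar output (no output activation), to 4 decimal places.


z1[0] = (0.8)·(3) + (-1.0)·(-1) - 0.8 = 2.6
z1[1] = (-1.0)·(3) + (-1.0)·(-1) - 0.9 = -2.9
h = ReLU(z1) = [2.6, 0.0]
output = (-0.6)·(2.6) + (-0.4)·(0.0) + 0.7 = -0.86

-0.86


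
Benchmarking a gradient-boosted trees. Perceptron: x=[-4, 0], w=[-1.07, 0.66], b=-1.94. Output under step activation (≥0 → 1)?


z = (-4)·(-1.07) + (0)·(0.66) - 1.94
  = 2.34
step(z) = 1 (z≥0)

1


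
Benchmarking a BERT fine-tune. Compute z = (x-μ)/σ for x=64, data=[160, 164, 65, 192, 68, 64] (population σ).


μ = 118.8333, σ = 54.1246
z = (64 - 118.8333)/54.1246 = -1.0131

-1.0131


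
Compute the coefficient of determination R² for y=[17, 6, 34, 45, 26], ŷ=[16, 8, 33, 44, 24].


ȳ = 25.6
SS_res = Σ(y-ŷ)² = 11
SS_tot = Σ(y-ȳ)² = 905.2
R² = 1 - SS_res/SS_tot = 1 - 0.0122 = 0.9878

0.9878


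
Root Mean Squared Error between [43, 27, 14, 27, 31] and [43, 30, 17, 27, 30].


MSE = 19/5 = 3.8
RMSE = √(19/5) = 1.9494

1.9494


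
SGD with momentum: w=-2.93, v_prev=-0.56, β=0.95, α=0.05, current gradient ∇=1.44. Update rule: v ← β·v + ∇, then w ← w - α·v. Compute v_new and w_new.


v_new = 0.95·-0.56 + 1.44 = -0.532 + 1.44 = 0.908
w_new = -2.93 - 0.05·0.908 = -2.93 - 0.0454 = -2.9754

v_new=0.908, w_new=-2.9754


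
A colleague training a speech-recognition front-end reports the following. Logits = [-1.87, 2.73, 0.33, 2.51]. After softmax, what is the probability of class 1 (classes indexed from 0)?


Exponentials: e^-1.87=0.1541, e^2.73=15.3329, e^0.33=1.391, e^2.51=12.3049
Sum = 29.1829
Softmax = [0.0053, 0.5254, 0.0477, 0.4216]
p[1] = 15.3329/29.1829 = 0.5254

0.5254


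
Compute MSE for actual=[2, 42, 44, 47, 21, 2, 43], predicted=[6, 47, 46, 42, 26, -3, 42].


Squared errors: (2-6)²=16, (42-47)²=25, (44-46)²=4, (47-42)²=25, (21-26)²=25, (2+ 3)²=25, (43-42)²=1
Sum = 121
MSE = 121/7 = 121/7

121/7


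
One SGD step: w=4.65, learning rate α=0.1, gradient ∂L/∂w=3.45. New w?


w_new = w - α·∇
= 4.65 - 0.1·3.45
= 4.65 - 0.345
= 4.305

4.305


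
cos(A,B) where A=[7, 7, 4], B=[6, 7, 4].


A·B = 7·6 + 7·7 + 4·4 = 107
‖A‖ = √114 = 10.6771, ‖B‖ = √101 = 10.0499
cos = 107/(√114·√101) = 107/√11514 = 0.9972

0.9972


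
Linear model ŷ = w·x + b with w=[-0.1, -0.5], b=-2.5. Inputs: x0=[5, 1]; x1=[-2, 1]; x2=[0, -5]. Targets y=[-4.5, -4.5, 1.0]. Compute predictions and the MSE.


ŷ0 = (-0.1)·(5) + (-0.5)·(1) - 2.5 = -3.5
ŷ1 = (-0.1)·(-2) + (-0.5)·(1) - 2.5 = -2.8
ŷ2 = (-0.1)·(0) + (-0.5)·(-5) - 2.5 = 0.0
errors² = [1.0, 2.89, 1.0]
MSE = 4.8900/3 = 1.63

1.63


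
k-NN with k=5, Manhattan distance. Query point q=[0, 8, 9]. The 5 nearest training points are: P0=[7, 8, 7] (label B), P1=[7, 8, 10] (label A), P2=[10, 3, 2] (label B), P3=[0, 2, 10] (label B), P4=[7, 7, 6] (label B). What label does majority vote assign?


d(q,P0) = 9  (label B)
d(q,P1) = 8  (label A)
d(q,P2) = 22  (label B)
d(q,P3) = 7  (label B)
d(q,P4) = 11  (label B)
Votes: A=1, B=4
Majority → B

B


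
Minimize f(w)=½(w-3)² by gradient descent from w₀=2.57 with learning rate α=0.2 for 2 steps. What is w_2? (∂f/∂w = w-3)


step 1: grad = 2.57-3 = -0.43; w = 2.57 - 0.2·(-0.43) = 2.656
step 2: grad = 2.656-3 = -0.344; w = 2.656 - 0.2·(-0.344) = 2.7248

2.7248


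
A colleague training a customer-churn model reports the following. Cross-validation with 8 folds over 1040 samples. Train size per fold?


Fold size = 1040/8 = 130
Training per fold = 1040 - 130 = 910

910


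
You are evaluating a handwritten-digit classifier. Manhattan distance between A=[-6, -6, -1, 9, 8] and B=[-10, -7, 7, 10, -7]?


d = |-6+ 10| + |-6+ 7| + |-1-7| + |9-10| + |8+ 7|
  = 4 + 1 + 8 + 1 + 15
  = 29

29


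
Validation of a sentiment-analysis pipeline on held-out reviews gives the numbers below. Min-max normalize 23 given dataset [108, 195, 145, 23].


min=23, max=195
(23-23)/(195-23) = 0/172 = 0.0

0.0


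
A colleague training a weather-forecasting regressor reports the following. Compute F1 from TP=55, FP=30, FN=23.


Precision = 55/85 = 0.6471
Recall = 55/78 = 0.7051
F1 = 2·P·R/(P+R) = 2·TP/(2·TP+FP+FN) = 110/(110+30+23) = 110/163 = 0.6748

0.6748


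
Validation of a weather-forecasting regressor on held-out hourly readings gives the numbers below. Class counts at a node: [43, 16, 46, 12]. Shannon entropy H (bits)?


Probabilities: [43/117, 16/117, 46/117, 12/117] ≈ [0.3675, 0.1368, 0.3932, 0.1026]
H = -((43/117)·log₂(43/117) + (16/117)·log₂(16/117) + (46/117)·log₂(46/117) + (12/117)·log₂(12/117))
  = 1.7897 bits

1.7897 bits


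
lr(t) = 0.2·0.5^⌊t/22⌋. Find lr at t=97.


n_drops = ⌊97/22⌋ = 4
lr = 0.2·0.5^4 = 0.2·0.0625 = 0.0125

0.0125
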